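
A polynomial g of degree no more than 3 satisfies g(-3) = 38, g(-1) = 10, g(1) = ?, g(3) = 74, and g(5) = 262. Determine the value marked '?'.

6

The 4 known points determine the degree-3 polynomial uniquely.
Write g(x) = ax^3 + bx^2 + cx + d. Substituting each data point gives a linear system:
  -27a + 9b - 3c + d = 38
  -a + b - c + d = 10
  27a + 9b + 3c + d = 74
  125a + 25b + 5c + d = 262
Solving the system yields a = 1, b = 6, c = -3, d = 2.
So g(x) = x^3 + 6x^2 - 3x + 2.
Then g(1) = 6.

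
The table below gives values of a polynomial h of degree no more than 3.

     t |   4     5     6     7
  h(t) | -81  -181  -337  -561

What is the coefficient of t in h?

4

Write h(t) = at^3 + bt^2 + ct + d. Substituting each data point gives a linear system:
  64a + 16b + 4c + d = -81
  125a + 25b + 5c + d = -181
  216a + 36b + 6c + d = -337
  343a + 49b + 7c + d = -561
Solving the system yields a = -2, b = 2, c = 4, d = -1.
So h(t) = -2t^3 + 2t^2 + 4t - 1.
The coefficient of t is 4.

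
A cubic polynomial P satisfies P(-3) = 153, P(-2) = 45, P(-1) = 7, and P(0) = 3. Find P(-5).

Using the Lagrange interpolation formula with nodes -3, -2, -1, 0:
  L_0(x) = (x + 2)(x + 1)x / -6
  L_1(x) = (x + 3)(x + 1)x / 2
  L_2(x) = (x + 3)(x + 2)x / -2
  L_3(x) = (x + 3)(x + 2)(x + 1) / 6
Then P(x) = 153·L_0(x) + 45·L_1(x) + 7·L_2(x) + 3·L_3(x).
Expanding and collecting terms gives P(x) = -6x^3 - x^2 + x + 3.
Evaluating at x = -5: P(-5) = 723.

723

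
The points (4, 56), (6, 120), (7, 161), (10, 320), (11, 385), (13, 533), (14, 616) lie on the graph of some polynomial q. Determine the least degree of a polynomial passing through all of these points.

Divided differences on the nodes 4, 6, 7, 10, 11, 13, 14:
  order 0: 56  120  161  320  385  533  616
  order 1: 32  41  53  65  74  83
  order 2: 3  3  3  3  3
  order 3: 0  0  0  0
  order 4: 0  0  0
  order 5: 0  0
  order 6: 0
The order-2 divided differences are all 3 (nonzero) and every higher order vanishes, so the data lies on a polynomial of degree exactly 2.

2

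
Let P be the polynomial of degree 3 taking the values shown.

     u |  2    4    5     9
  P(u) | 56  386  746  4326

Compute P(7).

Using the Lagrange interpolation formula with nodes 2, 4, 5, 9:
  L_0(u) = (u - 4)(u - 5)(u - 9) / -42
  L_1(u) = (u - 2)(u - 5)(u - 9) / 10
  L_2(u) = (u - 2)(u - 4)(u - 9) / -12
  L_3(u) = (u - 2)(u - 4)(u - 5) / 140
Then P(u) = 56·L_0(u) + 386·L_1(u) + 746·L_2(u) + 4326·L_3(u).
Expanding and collecting terms gives P(u) = 6u³ - u² + 3u + 6.
Evaluating at u = 7: P(7) = 2036.

2036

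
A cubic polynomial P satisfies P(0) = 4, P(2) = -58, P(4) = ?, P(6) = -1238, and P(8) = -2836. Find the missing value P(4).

On equispaced nodes a degree-3 polynomial has vanishing fourth forward difference, so
  P(0) - 4·P(2) + 6·P(4) - 4·P(6) + P(8) = 0.
Substituting the known values and solving for P(4):
  6·P(4) = -2352
  P(4) = -392.

-392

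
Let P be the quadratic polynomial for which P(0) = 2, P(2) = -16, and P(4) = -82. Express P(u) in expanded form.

Write P(u) = au^2 + bu + c. Substituting each data point gives a linear system:
  c = 2
  4a + 2b + c = -16
  16a + 4b + c = -82
Solving the system yields a = -6, b = 3, c = 2.
So P(u) = -6u^2 + 3u + 2.
Check: P(4) = -82. ✓

P(u) = -6u^2 + 3u + 2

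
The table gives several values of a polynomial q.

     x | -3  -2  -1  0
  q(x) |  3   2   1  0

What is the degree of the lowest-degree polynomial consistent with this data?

Forward differences of the values at x = -3, -2, -1, 0:
  q  : 3  2  1  0
  Δ  : -1  -1  -1
  Δ^2: 0  0
  Δ^3: 0
The first differences are constant (-1) and nonzero, while all higher differences vanish, so the minimal degree is 1.

1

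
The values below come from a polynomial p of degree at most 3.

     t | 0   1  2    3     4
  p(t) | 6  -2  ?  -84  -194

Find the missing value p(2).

-26

The 4 known points determine the degree-3 polynomial uniquely.
Write p(t) = at^3 + bt^2 + ct + d. Substituting each data point gives a linear system:
  d = 6
  a + b + c + d = -2
  27a + 9b + 3c + d = -84
  64a + 16b + 4c + d = -194
Solving the system yields a = -3, b = 1, c = -6, d = 6.
So p(t) = -3t^3 + t^2 - 6t + 6.
Then p(2) = -26.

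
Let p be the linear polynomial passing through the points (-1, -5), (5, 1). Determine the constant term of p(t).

-4

Write p(t) = at + b. Substituting each data point gives a linear system:
  -a + b = -5
  5a + b = 1
Solving the system yields a = 1, b = -4.
So p(t) = t - 4.
The constant term is -4.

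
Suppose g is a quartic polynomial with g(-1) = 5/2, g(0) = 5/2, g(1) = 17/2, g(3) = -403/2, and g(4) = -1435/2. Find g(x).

g(x) = -3x^4 - x^3 + 6x^2 + 4x + 5/2

Using the Lagrange interpolation formula with nodes -1, 0, 1, 3, 4:
  L_0(x) = x(x - 1)(x - 3)(x - 4) / 40
  L_1(x) = (x + 1)(x - 1)(x - 3)(x - 4) / -12
  L_2(x) = (x + 1)x(x - 3)(x - 4) / 12
  L_3(x) = (x + 1)x(x - 1)(x - 4) / -24
  L_4(x) = (x + 1)x(x - 1)(x - 3) / 60
Then g(x) = 5/2·L_0(x) + 5/2·L_1(x) + 17/2·L_2(x) - 403/2·L_3(x) - 1435/2·L_4(x).
Expanding and collecting terms gives g(x) = -3x^4 - x^3 + 6x^2 + 4x + 5/2.
Check: g(0) = 5/2. ✓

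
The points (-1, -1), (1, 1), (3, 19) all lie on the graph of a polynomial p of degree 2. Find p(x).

p(x) = 2x^2 + x - 2

Using the Lagrange interpolation formula with nodes -1, 1, 3:
  L_0(x) = (x - 1)(x - 3) / 8
  L_1(x) = (x + 1)(x - 3) / -4
  L_2(x) = (x + 1)(x - 1) / 8
Then p(x) = -1·L_0(x) + 1·L_1(x) + 19·L_2(x).
Expanding and collecting terms gives p(x) = 2x^2 + x - 2.
Check: p(1) = 1. ✓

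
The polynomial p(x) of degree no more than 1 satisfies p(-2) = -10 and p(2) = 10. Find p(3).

15

Using the Lagrange interpolation formula with nodes -2, 2:
  L_0(x) = (x - 2) / -4
  L_1(x) = (x + 2) / 4
Then p(x) = -10·L_0(x) + 10·L_1(x).
Expanding and collecting terms gives p(x) = 5x.
Evaluating at x = 3: p(3) = 15.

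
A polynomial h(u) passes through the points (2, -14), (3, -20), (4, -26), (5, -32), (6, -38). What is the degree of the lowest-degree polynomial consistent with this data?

1

Forward differences of the values at u = 2, 3, 4, 5, 6:
  h  : -14  -20  -26  -32  -38
  Δ  : -6  -6  -6  -6
  Δ^2: 0  0  0
  Δ^3: 0  0
  Δ^4: 0
The first differences are constant (-6) and nonzero, while all higher differences vanish, so the minimal degree is 1.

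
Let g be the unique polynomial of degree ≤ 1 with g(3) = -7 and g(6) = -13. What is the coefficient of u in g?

-2

Write g(u) = au + b. Substituting each data point gives a linear system:
  3a + b = -7
  6a + b = -13
Solving the system yields a = -2, b = -1.
So g(u) = -2u - 1.
The leading coefficient is -2.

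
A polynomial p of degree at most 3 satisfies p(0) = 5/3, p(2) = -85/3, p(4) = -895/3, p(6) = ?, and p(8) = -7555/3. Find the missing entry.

The 4 known points determine the degree-3 polynomial uniquely.
Write p(x) = ax^3 + bx^2 + cx + d. Substituting each data point gives a linear system:
  d = 5/3
  8a + 4b + 2c + d = -85/3
  64a + 16b + 4c + d = -895/3
  512a + 64b + 8c + d = -7555/3
Solving the system yields a = -5, b = 0, c = 5, d = 5/3.
So p(x) = -5x³ + 5x + 5/3.
Then p(6) = -3145/3.

-3145/3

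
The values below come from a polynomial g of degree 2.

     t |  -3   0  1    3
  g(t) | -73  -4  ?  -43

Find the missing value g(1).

-5

The 3 known points determine the degree-2 polynomial uniquely.
Write g(t) = at^2 + bt + c. Substituting each data point gives a linear system:
  9a - 3b + c = -73
  c = -4
  9a + 3b + c = -43
Solving the system yields a = -6, b = 5, c = -4.
So g(t) = -6t² + 5t - 4.
Then g(1) = -5.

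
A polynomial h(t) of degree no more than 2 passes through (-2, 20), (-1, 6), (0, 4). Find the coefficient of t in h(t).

4

Write h(t) = at^2 + bt + c. Substituting each data point gives a linear system:
  4a - 2b + c = 20
  a - b + c = 6
  c = 4
Solving the system yields a = 6, b = 4, c = 4.
So h(t) = 6t^2 + 4t + 4.
The coefficient of t is 4.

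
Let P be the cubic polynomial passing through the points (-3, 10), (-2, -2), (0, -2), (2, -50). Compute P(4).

-242

Write P(s) = as^3 + bs^2 + cs + d. Substituting each data point gives a linear system:
  -27a + 9b - 3c + d = 10
  -8a + 4b - 2c + d = -2
  d = -2
  8a + 4b + 2c + d = -50
Solving the system yields a = -2, b = -6, c = -4, d = -2.
So P(s) = -2s^3 - 6s^2 - 4s - 2.
Then P(4) = -242.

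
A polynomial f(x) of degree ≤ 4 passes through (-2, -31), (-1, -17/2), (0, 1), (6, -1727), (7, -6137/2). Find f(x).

f(x) = -x^4 - (3/2)x^3 - 4x^2 + 6x + 1

Write f(x) = ax^4 + bx^3 + cx^2 + dx + e. Substituting each data point gives a linear system:
  16a - 8b + 4c - 2d + e = -31
  a - b + c - d + e = -17/2
  e = 1
  1296a + 216b + 36c + 6d + e = -1727
  2401a + 343b + 49c + 7d + e = -6137/2
Solving the system yields a = -1, b = -3/2, c = -4, d = 6, e = 1.
So f(x) = -x⁴ - (3/2)x³ - 4x² + 6x + 1.
Check: f(6) = -1727. ✓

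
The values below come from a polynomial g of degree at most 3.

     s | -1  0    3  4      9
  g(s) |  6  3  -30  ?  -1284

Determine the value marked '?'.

The 4 known points determine the degree-3 polynomial uniquely.
Write g(s) = as^3 + bs^2 + cs + d. Substituting each data point gives a linear system:
  -a + b - c + d = 6
  d = 3
  27a + 9b + 3c + d = -30
  729a + 81b + 9c + d = -1284
Solving the system yields a = -2, b = 2, c = 1, d = 3.
So g(s) = -2s^3 + 2s^2 + s + 3.
Then g(4) = -89.

-89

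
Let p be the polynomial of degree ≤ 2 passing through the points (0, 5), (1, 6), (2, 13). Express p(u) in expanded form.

Using the Lagrange interpolation formula with nodes 0, 1, 2:
  L_0(u) = (u - 1)(u - 2) / 2
  L_1(u) = u(u - 2) / -1
  L_2(u) = u(u - 1) / 2
Then p(u) = 5·L_0(u) + 6·L_1(u) + 13·L_2(u).
Expanding and collecting terms gives p(u) = 3u² - 2u + 5.
Check: p(1) = 6. ✓

p(u) = 3u^2 - 2u + 5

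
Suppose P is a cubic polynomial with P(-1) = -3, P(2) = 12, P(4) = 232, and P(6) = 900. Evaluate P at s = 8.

Write P(s) = as^3 + bs^2 + cs + d. Substituting each data point gives a linear system:
  -a + b - c + d = -3
  8a + 4b + 2c + d = 12
  64a + 16b + 4c + d = 232
  216a + 36b + 6c + d = 900
Solving the system yields a = 5, b = -4, c = -6, d = 0.
So P(s) = 5s^3 - 4s^2 - 6s.
Then P(8) = 2256.

2256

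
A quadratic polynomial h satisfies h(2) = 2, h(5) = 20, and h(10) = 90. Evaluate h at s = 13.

156

Write h(s) = as^2 + bs + c. Substituting each data point gives a linear system:
  4a + 2b + c = 2
  25a + 5b + c = 20
  100a + 10b + c = 90
Solving the system yields a = 1, b = -1, c = 0.
So h(s) = s^2 - s.
Then h(13) = 156.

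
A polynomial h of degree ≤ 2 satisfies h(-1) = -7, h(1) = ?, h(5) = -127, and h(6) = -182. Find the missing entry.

-7

The 3 known points determine the degree-2 polynomial uniquely.
Write h(u) = au^2 + bu + c. Substituting each data point gives a linear system:
  a - b + c = -7
  25a + 5b + c = -127
  36a + 6b + c = -182
Solving the system yields a = -5, b = 0, c = -2.
So h(u) = -5u^2 - 2.
Then h(1) = -7.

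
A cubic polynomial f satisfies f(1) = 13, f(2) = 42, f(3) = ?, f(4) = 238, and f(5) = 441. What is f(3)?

111

The 4 known points determine the degree-3 polynomial uniquely.
Write f(u) = au^3 + bu^2 + cu + d. Substituting each data point gives a linear system:
  a + b + c + d = 13
  8a + 4b + 2c + d = 42
  64a + 16b + 4c + d = 238
  125a + 25b + 5c + d = 441
Solving the system yields a = 3, b = 2, c = 2, d = 6.
So f(u) = 3u^3 + 2u^2 + 2u + 6.
Then f(3) = 111.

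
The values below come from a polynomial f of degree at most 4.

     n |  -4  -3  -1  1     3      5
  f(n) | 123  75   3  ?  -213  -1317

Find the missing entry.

The 5 known points determine the degree-4 polynomial uniquely.
Write f(n) = an^4 + bn^3 + cn^2 + dn + e. Substituting each data point gives a linear system:
  256a - 64b + 16c - 4d + e = 123
  81a - 27b + 9c - 3d + e = 75
  a - b + c - d + e = 3
  81a + 27b + 9c + 3d + e = -213
  625a + 125b + 25c + 5d + e = -1317
Solving the system yields a = -1, b = -6, c = 1, d = 6, e = 3.
So f(n) = -n^4 - 6n^3 + n^2 + 6n + 3.
Then f(1) = 3.

3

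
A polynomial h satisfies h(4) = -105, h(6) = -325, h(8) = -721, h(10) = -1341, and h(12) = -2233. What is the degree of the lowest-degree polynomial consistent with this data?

3

Forward differences of the values at u = 4, 6, 8, 10, 12:
  h  : -105  -325  -721  -1341  -2233
  Δ  : -220  -396  -620  -892
  Δ^2: -176  -224  -272
  Δ^3: -48  -48
  Δ^4: 0
The third differences are constant (-48) and nonzero, while all higher differences vanish, so the minimal degree is 3.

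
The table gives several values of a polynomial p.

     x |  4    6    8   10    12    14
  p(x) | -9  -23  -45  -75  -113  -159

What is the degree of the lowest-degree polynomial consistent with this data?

2

Forward differences of the values at x = 4, 6, 8, 10, 12, 14:
  p  : -9  -23  -45  -75  -113  -159
  Δ  : -14  -22  -30  -38  -46
  Δ^2: -8  -8  -8  -8
  Δ^3: 0  0  0
  Δ^4: 0  0
  Δ^5: 0
The second differences are constant (-8) and nonzero, while all higher differences vanish, so the minimal degree is 2.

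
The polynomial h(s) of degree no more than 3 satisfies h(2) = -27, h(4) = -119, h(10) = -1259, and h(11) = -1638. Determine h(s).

Write h(s) = as^3 + bs^2 + cs + d. Substituting each data point gives a linear system:
  8a + 4b + 2c + d = -27
  64a + 16b + 4c + d = -119
  1000a + 100b + 10c + d = -1259
  1331a + 121b + 11c + d = -1638
Solving the system yields a = -1, b = -2, c = -6, d = 1.
So h(s) = -s^3 - 2s^2 - 6s + 1.
Check: h(2) = -27. ✓

h(s) = -s^3 - 2s^2 - 6s + 1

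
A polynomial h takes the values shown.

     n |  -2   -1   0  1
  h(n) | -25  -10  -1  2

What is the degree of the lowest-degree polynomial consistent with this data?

Forward differences of the values at n = -2, -1, 0, 1:
  h  : -25  -10  -1  2
  Δ  : 15  9  3
  Δ^2: -6  -6
  Δ^3: 0
The second differences are constant (-6) and nonzero, while all higher differences vanish, so the minimal degree is 2.

2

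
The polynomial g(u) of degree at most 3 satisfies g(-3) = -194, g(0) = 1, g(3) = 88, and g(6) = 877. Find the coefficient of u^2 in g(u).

Write g(u) = au^3 + bu^2 + cu + d. Substituting each data point gives a linear system:
  -27a + 9b - 3c + d = -194
  d = 1
  27a + 9b + 3c + d = 88
  216a + 36b + 6c + d = 877
Solving the system yields a = 5, b = -6, c = 2, d = 1.
So g(u) = 5u^3 - 6u^2 + 2u + 1.
The coefficient of u^2 is -6.

-6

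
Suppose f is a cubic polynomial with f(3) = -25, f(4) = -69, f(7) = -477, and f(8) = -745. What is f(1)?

-3

Using the Lagrange interpolation formula with nodes 3, 4, 7, 8:
  L_0(t) = (t - 4)(t - 7)(t - 8) / -20
  L_1(t) = (t - 3)(t - 7)(t - 8) / 12
  L_2(t) = (t - 3)(t - 4)(t - 8) / -12
  L_3(t) = (t - 3)(t - 4)(t - 7) / 20
Then f(t) = -25·L_0(t) - 69·L_1(t) - 477·L_2(t) - 745·L_3(t).
Expanding and collecting terms gives f(t) = -2t³ + 5t² - 5t - 1.
Evaluating at t = 1: f(1) = -3.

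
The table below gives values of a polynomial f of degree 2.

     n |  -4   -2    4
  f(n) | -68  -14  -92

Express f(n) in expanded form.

Using the Lagrange interpolation formula with nodes -4, -2, 4:
  L_0(n) = (n + 2)(n - 4) / 16
  L_1(n) = (n + 4)(n - 4) / -12
  L_2(n) = (n + 4)(n + 2) / 48
Then f(n) = -68·L_0(n) - 14·L_1(n) - 92·L_2(n).
Expanding and collecting terms gives f(n) = -5n² - 3n.
Check: f(-2) = -14. ✓

f(n) = -5n^2 - 3n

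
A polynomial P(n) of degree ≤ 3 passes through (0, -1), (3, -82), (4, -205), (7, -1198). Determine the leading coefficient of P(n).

-4

Write P(n) = an^3 + bn^2 + cn + d. Substituting each data point gives a linear system:
  d = -1
  27a + 9b + 3c + d = -82
  64a + 16b + 4c + d = -205
  343a + 49b + 7c + d = -1198
Solving the system yields a = -4, b = 4, c = -3, d = -1.
So P(n) = -4n³ + 4n² - 3n - 1.
The leading coefficient is -4.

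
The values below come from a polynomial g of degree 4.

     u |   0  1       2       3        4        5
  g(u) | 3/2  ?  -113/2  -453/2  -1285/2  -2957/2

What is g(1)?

The 5 known points determine the degree-4 polynomial uniquely.
Write g(u) = au^4 + bu^3 + cu^2 + du + e. Substituting each data point gives a linear system:
  e = 3/2
  16a + 8b + 4c + 2d + e = -113/2
  81a + 27b + 9c + 3d + e = -453/2
  256a + 64b + 16c + 4d + e = -1285/2
  625a + 125b + 25c + 5d + e = -2957/2
Solving the system yields a = -2, b = -1, c = -4, d = -1, e = 3/2.
So g(u) = -2u^4 - u^3 - 4u^2 - u + 3/2.
Then g(1) = -13/2.

-13/2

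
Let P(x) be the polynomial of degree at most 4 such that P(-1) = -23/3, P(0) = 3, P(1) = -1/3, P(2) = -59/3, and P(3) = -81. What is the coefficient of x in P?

2

Write P(x) = ax^4 + bx^3 + cx^2 + dx + e. Substituting each data point gives a linear system:
  a - b + c - d + e = -23/3
  e = 3
  a + b + c + d + e = -1/3
  16a + 8b + 4c + 2d + e = -59/3
  81a + 27b + 9c + 3d + e = -81
Solving the system yields a = -1, b = 5/3, c = -6, d = 2, e = 3.
So P(x) = -x⁴ + (5/3)x³ - 6x² + 2x + 3.
The coefficient of x is 2.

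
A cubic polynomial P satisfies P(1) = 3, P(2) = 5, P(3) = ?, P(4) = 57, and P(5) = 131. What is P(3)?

The 4 known points determine the degree-3 polynomial uniquely.
Write P(u) = au^3 + bu^2 + cu + d. Substituting each data point gives a linear system:
  a + b + c + d = 3
  8a + 4b + 2c + d = 5
  64a + 16b + 4c + d = 57
  125a + 25b + 5c + d = 131
Solving the system yields a = 2, b = -6, c = 6, d = 1.
So P(u) = 2u³ - 6u² + 6u + 1.
Then P(3) = 19.

19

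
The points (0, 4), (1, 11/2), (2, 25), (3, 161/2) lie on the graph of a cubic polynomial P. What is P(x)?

Write P(x) = ax^3 + bx^2 + cx + d. Substituting each data point gives a linear system:
  d = 4
  a + b + c + d = 11/2
  8a + 4b + 2c + d = 25
  27a + 9b + 3c + d = 161/2
Solving the system yields a = 3, b = 0, c = -3/2, d = 4.
So P(x) = 3x^3 - (3/2)x + 4.
Check: P(3) = 161/2. ✓

P(x) = 3x^3 - (3/2)x + 4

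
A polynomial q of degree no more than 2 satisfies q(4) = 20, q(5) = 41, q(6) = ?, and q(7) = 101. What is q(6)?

On equispaced nodes a degree-2 polynomial has vanishing third forward difference, so
  - q(4) + 3·q(5) - 3·q(6) + q(7) = 0.
Substituting the known values and solving for q(6):
  -3·q(6) = -204
  q(6) = 68.

68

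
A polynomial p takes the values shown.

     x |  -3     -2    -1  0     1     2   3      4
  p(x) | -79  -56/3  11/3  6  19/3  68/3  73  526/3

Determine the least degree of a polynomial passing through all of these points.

Forward differences of the values at x = -3, -2, -1, 0, 1, 2, 3, 4:
  p  : -79  -56/3  11/3  6  19/3  68/3  73  526/3
  Δ  : 181/3  67/3  7/3  1/3  49/3  151/3  307/3
  Δ^2: -38  -20  -2  16  34  52
  Δ^3: 18  18  18  18  18
  Δ^4: 0  0  0  0
  Δ^5: 0  0  0
  Δ^6: 0  0
  Δ^7: 0
The third differences are constant (18) and nonzero, while all higher differences vanish, so the minimal degree is 3.

3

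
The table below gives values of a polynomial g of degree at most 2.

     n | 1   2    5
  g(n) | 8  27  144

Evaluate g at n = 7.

272

Using the Lagrange interpolation formula with nodes 1, 2, 5:
  L_0(n) = (n - 2)(n - 5) / 4
  L_1(n) = (n - 1)(n - 5) / -3
  L_2(n) = (n - 1)(n - 2) / 12
Then g(n) = 8·L_0(n) + 27·L_1(n) + 144·L_2(n).
Expanding and collecting terms gives g(n) = 5n² + 4n - 1.
Evaluating at n = 7: g(7) = 272.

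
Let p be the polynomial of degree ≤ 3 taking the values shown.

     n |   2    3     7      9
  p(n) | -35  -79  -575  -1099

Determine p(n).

Write p(n) = an^3 + bn^2 + cn + d. Substituting each data point gives a linear system:
  8a + 4b + 2c + d = -35
  27a + 9b + 3c + d = -79
  343a + 49b + 7c + d = -575
  729a + 81b + 9c + d = -1099
Solving the system yields a = -1, b = -4, c = -5, d = -1.
So p(n) = -n^3 - 4n^2 - 5n - 1.
Check: p(9) = -1099. ✓

p(n) = -n^3 - 4n^2 - 5n - 1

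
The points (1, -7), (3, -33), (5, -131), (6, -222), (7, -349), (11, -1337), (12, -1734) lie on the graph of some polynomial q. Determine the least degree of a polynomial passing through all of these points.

Divided differences on the nodes 1, 3, 5, 6, 7, 11, 12:
  order 0: -7  -33  -131  -222  -349  -1337  -1734
  order 1: -13  -49  -91  -127  -247  -397
  order 2: -9  -14  -18  -24  -30
  order 3: -1  -1  -1  -1
  order 4: 0  0  0
  order 5: 0  0
  order 6: 0
The order-3 divided differences are all -1 (nonzero) and every higher order vanishes, so the data lies on a polynomial of degree exactly 3.

3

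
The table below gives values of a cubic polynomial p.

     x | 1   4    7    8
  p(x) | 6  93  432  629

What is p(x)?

p(x) = x^3 + 2x^2 - 2x + 5

Write p(x) = ax^3 + bx^2 + cx + d. Substituting each data point gives a linear system:
  a + b + c + d = 6
  64a + 16b + 4c + d = 93
  343a + 49b + 7c + d = 432
  512a + 64b + 8c + d = 629
Solving the system yields a = 1, b = 2, c = -2, d = 5.
So p(x) = x^3 + 2x^2 - 2x + 5.
Check: p(7) = 432. ✓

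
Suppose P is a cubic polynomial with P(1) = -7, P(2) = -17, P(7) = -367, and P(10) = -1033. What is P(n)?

P(n) = -n^3 - 3n - 3

Using the Lagrange interpolation formula with nodes 1, 2, 7, 10:
  L_0(n) = (n - 2)(n - 7)(n - 10) / -54
  L_1(n) = (n - 1)(n - 7)(n - 10) / 40
  L_2(n) = (n - 1)(n - 2)(n - 10) / -90
  L_3(n) = (n - 1)(n - 2)(n - 7) / 216
Then P(n) = -7·L_0(n) - 17·L_1(n) - 367·L_2(n) - 1033·L_3(n).
Expanding and collecting terms gives P(n) = -n^3 - 3n - 3.
Check: P(10) = -1033. ✓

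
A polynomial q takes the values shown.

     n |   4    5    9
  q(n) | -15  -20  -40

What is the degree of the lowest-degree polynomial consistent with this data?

Divided differences on the nodes 4, 5, 9:
  order 0: -15  -20  -40
  order 1: -5  -5
  order 2: 0
The order-1 divided differences are all -5 (nonzero) and every higher order vanishes, so the data lies on a polynomial of degree exactly 1.

1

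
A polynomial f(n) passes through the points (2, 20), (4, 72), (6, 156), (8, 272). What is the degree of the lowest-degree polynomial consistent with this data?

Forward differences of the values at n = 2, 4, 6, 8:
  f  : 20  72  156  272
  Δ  : 52  84  116
  Δ^2: 32  32
  Δ^3: 0
The second differences are constant (32) and nonzero, while all higher differences vanish, so the minimal degree is 2.

2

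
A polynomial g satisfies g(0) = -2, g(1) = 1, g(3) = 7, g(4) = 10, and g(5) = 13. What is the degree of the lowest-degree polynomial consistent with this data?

Divided differences on the nodes 0, 1, 3, 4, 5:
  order 0: -2  1  7  10  13
  order 1: 3  3  3  3
  order 2: 0  0  0
  order 3: 0  0
  order 4: 0
The order-1 divided differences are all 3 (nonzero) and every higher order vanishes, so the data lies on a polynomial of degree exactly 1.

1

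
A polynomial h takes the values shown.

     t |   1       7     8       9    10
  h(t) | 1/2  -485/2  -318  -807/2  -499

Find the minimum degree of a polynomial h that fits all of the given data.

2

Divided differences on the nodes 1, 7, 8, 9, 10:
  order 0: 1/2  -485/2  -318  -807/2  -499
  order 1: -81/2  -151/2  -171/2  -191/2
  order 2: -5  -5  -5
  order 3: 0  0
  order 4: 0
The order-2 divided differences are all -5 (nonzero) and every higher order vanishes, so the data lies on a polynomial of degree exactly 2.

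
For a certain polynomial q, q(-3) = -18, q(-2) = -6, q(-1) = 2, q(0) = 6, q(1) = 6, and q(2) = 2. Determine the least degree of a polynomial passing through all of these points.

Forward differences of the values at n = -3, -2, -1, 0, 1, 2:
  q  : -18  -6  2  6  6  2
  Δ  : 12  8  4  0  -4
  Δ^2: -4  -4  -4  -4
  Δ^3: 0  0  0
  Δ^4: 0  0
  Δ^5: 0
The second differences are constant (-4) and nonzero, while all higher differences vanish, so the minimal degree is 2.

2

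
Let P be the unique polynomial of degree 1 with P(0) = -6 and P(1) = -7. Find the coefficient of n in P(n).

-1

Write P(n) = an + b. Substituting each data point gives a linear system:
  b = -6
  a + b = -7
Solving the system yields a = -1, b = -6.
So P(n) = -n - 6.
The leading coefficient is -1.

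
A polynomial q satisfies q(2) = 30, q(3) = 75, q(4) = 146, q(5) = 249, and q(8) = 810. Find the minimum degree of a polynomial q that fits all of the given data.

Divided differences on the nodes 2, 3, 4, 5, 8:
  order 0: 30  75  146  249  810
  order 1: 45  71  103  187
  order 2: 13  16  21
  order 3: 1  1
  order 4: 0
The order-3 divided differences are all 1 (nonzero) and every higher order vanishes, so the data lies on a polynomial of degree exactly 3.

3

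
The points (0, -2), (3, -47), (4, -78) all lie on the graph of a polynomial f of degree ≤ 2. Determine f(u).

f(u) = -4u^2 - 3u - 2

Write f(u) = au^2 + bu + c. Substituting each data point gives a linear system:
  c = -2
  9a + 3b + c = -47
  16a + 4b + c = -78
Solving the system yields a = -4, b = -3, c = -2.
So f(u) = -4u² - 3u - 2.
Check: f(4) = -78. ✓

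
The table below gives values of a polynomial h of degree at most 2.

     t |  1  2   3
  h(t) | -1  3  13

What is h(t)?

h(t) = 3t^2 - 5t + 1

Write h(t) = at^2 + bt + c. Substituting each data point gives a linear system:
  a + b + c = -1
  4a + 2b + c = 3
  9a + 3b + c = 13
Solving the system yields a = 3, b = -5, c = 1.
So h(t) = 3t² - 5t + 1.
Check: h(2) = 3. ✓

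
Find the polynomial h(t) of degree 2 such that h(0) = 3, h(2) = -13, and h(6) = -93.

h(t) = -2t^2 - 4t + 3

Write h(t) = at^2 + bt + c. Substituting each data point gives a linear system:
  c = 3
  4a + 2b + c = -13
  36a + 6b + c = -93
Solving the system yields a = -2, b = -4, c = 3.
So h(t) = -2t^2 - 4t + 3.
Check: h(6) = -93. ✓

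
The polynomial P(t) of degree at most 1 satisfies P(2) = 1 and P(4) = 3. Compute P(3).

Using the Lagrange interpolation formula with nodes 2, 4:
  L_0(t) = (t - 4) / -2
  L_1(t) = (t - 2) / 2
Then P(t) = 1·L_0(t) + 3·L_1(t).
Expanding and collecting terms gives P(t) = t - 1.
Evaluating at t = 3: P(3) = 2.

2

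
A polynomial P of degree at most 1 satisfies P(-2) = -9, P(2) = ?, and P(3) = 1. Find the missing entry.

-1

The 2 known points determine the degree-1 polynomial uniquely.
Write P(s) = as + b. Substituting each data point gives a linear system:
  -2a + b = -9
  3a + b = 1
Solving the system yields a = 2, b = -5.
So P(s) = 2s - 5.
Then P(2) = -1.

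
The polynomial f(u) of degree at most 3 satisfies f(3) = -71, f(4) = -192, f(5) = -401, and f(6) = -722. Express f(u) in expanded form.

Using the Lagrange interpolation formula with nodes 3, 4, 5, 6:
  L_0(u) = (u - 4)(u - 5)(u - 6) / -6
  L_1(u) = (u - 3)(u - 5)(u - 6) / 2
  L_2(u) = (u - 3)(u - 4)(u - 6) / -2
  L_3(u) = (u - 3)(u - 4)(u - 5) / 6
Then f(u) = -71·L_0(u) - 192·L_1(u) - 401·L_2(u) - 722·L_3(u).
Expanding and collecting terms gives f(u) = -4u³ + 4u² - u + 4.
Check: f(3) = -71. ✓

f(u) = -4u^3 + 4u^2 - u + 4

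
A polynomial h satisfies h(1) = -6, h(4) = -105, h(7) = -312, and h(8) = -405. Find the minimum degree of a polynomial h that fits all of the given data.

2

Divided differences on the nodes 1, 4, 7, 8:
  order 0: -6  -105  -312  -405
  order 1: -33  -69  -93
  order 2: -6  -6
  order 3: 0
The order-2 divided differences are all -6 (nonzero) and every higher order vanishes, so the data lies on a polynomial of degree exactly 2.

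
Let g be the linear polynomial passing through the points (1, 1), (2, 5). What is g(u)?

Using the Lagrange interpolation formula with nodes 1, 2:
  L_0(u) = (u - 2) / -1
  L_1(u) = (u - 1) / 1
Then g(u) = 1·L_0(u) + 5·L_1(u).
Expanding and collecting terms gives g(u) = 4u - 3.
Check: g(1) = 1. ✓

g(u) = 4u - 3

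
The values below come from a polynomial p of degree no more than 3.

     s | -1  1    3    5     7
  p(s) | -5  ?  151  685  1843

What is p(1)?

The 4 known points determine the degree-3 polynomial uniquely.
Write p(s) = as^3 + bs^2 + cs + d. Substituting each data point gives a linear system:
  -a + b - c + d = -5
  27a + 9b + 3c + d = 151
  125a + 25b + 5c + d = 685
  343a + 49b + 7c + d = 1843
Solving the system yields a = 5, b = 3, c = -2, d = -5.
So p(s) = 5s^3 + 3s^2 - 2s - 5.
Then p(1) = 1.

1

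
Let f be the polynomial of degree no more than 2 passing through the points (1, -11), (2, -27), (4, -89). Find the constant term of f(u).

Write f(u) = au^2 + bu + c. Substituting each data point gives a linear system:
  a + b + c = -11
  4a + 2b + c = -27
  16a + 4b + c = -89
Solving the system yields a = -5, b = -1, c = -5.
So f(u) = -5u^2 - u - 5.
The constant term is -5.

-5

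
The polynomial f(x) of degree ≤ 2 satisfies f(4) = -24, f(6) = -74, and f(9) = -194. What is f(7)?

Using the Lagrange interpolation formula with nodes 4, 6, 9:
  L_0(x) = (x - 6)(x - 9) / 10
  L_1(x) = (x - 4)(x - 9) / -6
  L_2(x) = (x - 4)(x - 6) / 15
Then f(x) = -24·L_0(x) - 74·L_1(x) - 194·L_2(x).
Expanding and collecting terms gives f(x) = -3x^2 + 5x + 4.
Evaluating at x = 7: f(7) = -108.

-108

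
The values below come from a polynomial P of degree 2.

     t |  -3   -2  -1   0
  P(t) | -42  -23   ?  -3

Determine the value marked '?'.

-10

The 3 known points determine the degree-2 polynomial uniquely.
Write P(t) = at^2 + bt + c. Substituting each data point gives a linear system:
  9a - 3b + c = -42
  4a - 2b + c = -23
  c = -3
Solving the system yields a = -3, b = 4, c = -3.
So P(t) = -3t^2 + 4t - 3.
Then P(-1) = -10.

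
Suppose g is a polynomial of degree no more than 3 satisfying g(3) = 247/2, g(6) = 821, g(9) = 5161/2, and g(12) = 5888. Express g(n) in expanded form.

Write g(n) = an^3 + bn^2 + cn + d. Substituting each data point gives a linear system:
  27a + 9b + 3c + d = 247/2
  216a + 36b + 6c + d = 821
  729a + 81b + 9c + d = 5161/2
  1728a + 144b + 12c + d = 5888
Solving the system yields a = 3, b = 5, c = -3/2, d = 2.
So g(n) = 3n^3 + 5n^2 - (3/2)n + 2.
Check: g(3) = 247/2. ✓

g(n) = 3n^3 + 5n^2 - (3/2)n + 2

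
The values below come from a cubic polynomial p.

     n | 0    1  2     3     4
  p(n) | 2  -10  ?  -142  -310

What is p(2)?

-50

The 4 known points determine the degree-3 polynomial uniquely.
Write p(n) = an^3 + bn^2 + cn + d. Substituting each data point gives a linear system:
  d = 2
  a + b + c + d = -10
  27a + 9b + 3c + d = -142
  64a + 16b + 4c + d = -310
Solving the system yields a = -4, b = -2, c = -6, d = 2.
So p(n) = -4n^3 - 2n^2 - 6n + 2.
Then p(2) = -50.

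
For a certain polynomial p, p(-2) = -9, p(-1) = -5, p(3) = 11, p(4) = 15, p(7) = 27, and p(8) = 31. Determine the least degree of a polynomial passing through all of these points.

Divided differences on the nodes -2, -1, 3, 4, 7, 8:
  order 0: -9  -5  11  15  27  31
  order 1: 4  4  4  4  4
  order 2: 0  0  0  0
  order 3: 0  0  0
  order 4: 0  0
  order 5: 0
The order-1 divided differences are all 4 (nonzero) and every higher order vanishes, so the data lies on a polynomial of degree exactly 1.

1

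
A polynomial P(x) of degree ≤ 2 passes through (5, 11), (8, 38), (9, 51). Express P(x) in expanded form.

Write P(x) = ax^2 + bx + c. Substituting each data point gives a linear system:
  25a + 5b + c = 11
  64a + 8b + c = 38
  81a + 9b + c = 51
Solving the system yields a = 1, b = -4, c = 6.
So P(x) = x^2 - 4x + 6.
Check: P(5) = 11. ✓

P(x) = x^2 - 4x + 6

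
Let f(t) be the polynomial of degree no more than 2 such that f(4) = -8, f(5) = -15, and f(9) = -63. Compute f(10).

Write f(t) = at^2 + bt + c. Substituting each data point gives a linear system:
  16a + 4b + c = -8
  25a + 5b + c = -15
  81a + 9b + c = -63
Solving the system yields a = -1, b = 2, c = 0.
So f(t) = -t^2 + 2t.
Then f(10) = -80.

-80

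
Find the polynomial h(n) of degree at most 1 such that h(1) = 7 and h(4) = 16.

Write h(n) = an + b. Substituting each data point gives a linear system:
  a + b = 7
  4a + b = 16
Solving the system yields a = 3, b = 4.
So h(n) = 3n + 4.
Check: h(1) = 7. ✓

h(n) = 3n + 4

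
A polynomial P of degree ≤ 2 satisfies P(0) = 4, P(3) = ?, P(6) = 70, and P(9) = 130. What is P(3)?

28

On equispaced nodes a degree-2 polynomial has vanishing third forward difference, so
  - P(0) + 3·P(3) - 3·P(6) + P(9) = 0.
Substituting the known values and solving for P(3):
  3·P(3) = 84
  P(3) = 28.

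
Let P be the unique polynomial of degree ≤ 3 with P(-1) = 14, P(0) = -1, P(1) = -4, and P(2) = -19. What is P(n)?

Write P(n) = an^3 + bn^2 + cn + d. Substituting each data point gives a linear system:
  -a + b - c + d = 14
  d = -1
  a + b + c + d = -4
  8a + 4b + 2c + d = -19
Solving the system yields a = -4, b = 6, c = -5, d = -1.
So P(n) = -4n^3 + 6n^2 - 5n - 1.
Check: P(1) = -4. ✓

P(n) = -4n^3 + 6n^2 - 5n - 1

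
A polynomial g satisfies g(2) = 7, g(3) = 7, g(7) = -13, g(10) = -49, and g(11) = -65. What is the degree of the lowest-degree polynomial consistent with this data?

2

Divided differences on the nodes 2, 3, 7, 10, 11:
  order 0: 7  7  -13  -49  -65
  order 1: 0  -5  -12  -16
  order 2: -1  -1  -1
  order 3: 0  0
  order 4: 0
The order-2 divided differences are all -1 (nonzero) and every higher order vanishes, so the data lies on a polynomial of degree exactly 2.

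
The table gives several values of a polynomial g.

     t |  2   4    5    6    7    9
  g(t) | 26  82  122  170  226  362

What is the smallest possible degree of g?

2

Divided differences on the nodes 2, 4, 5, 6, 7, 9:
  order 0: 26  82  122  170  226  362
  order 1: 28  40  48  56  68
  order 2: 4  4  4  4
  order 3: 0  0  0
  order 4: 0  0
  order 5: 0
The order-2 divided differences are all 4 (nonzero) and every higher order vanishes, so the data lies on a polynomial of degree exactly 2.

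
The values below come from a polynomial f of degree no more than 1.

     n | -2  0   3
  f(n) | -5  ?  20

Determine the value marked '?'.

5

The 2 known points determine the degree-1 polynomial uniquely.
Write f(n) = an + b. Substituting each data point gives a linear system:
  -2a + b = -5
  3a + b = 20
Solving the system yields a = 5, b = 5.
So f(n) = 5n + 5.
Then f(0) = 5.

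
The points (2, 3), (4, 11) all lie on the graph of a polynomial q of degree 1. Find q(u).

q(u) = 4u - 5

Using the Lagrange interpolation formula with nodes 2, 4:
  L_0(u) = (u - 4) / -2
  L_1(u) = (u - 2) / 2
Then q(u) = 3·L_0(u) + 11·L_1(u).
Expanding and collecting terms gives q(u) = 4u - 5.
Check: q(4) = 11. ✓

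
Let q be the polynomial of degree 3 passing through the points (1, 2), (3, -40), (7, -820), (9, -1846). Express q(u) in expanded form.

q(u) = -3u^3 + 4u^2 + 2u - 1

Write q(u) = au^3 + bu^2 + cu + d. Substituting each data point gives a linear system:
  a + b + c + d = 2
  27a + 9b + 3c + d = -40
  343a + 49b + 7c + d = -820
  729a + 81b + 9c + d = -1846
Solving the system yields a = -3, b = 4, c = 2, d = -1.
So q(u) = -3u³ + 4u² + 2u - 1.
Check: q(1) = 2. ✓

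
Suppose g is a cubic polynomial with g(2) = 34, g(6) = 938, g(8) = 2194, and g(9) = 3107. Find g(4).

Write g(n) = an^3 + bn^2 + cn + d. Substituting each data point gives a linear system:
  8a + 4b + 2c + d = 34
  216a + 36b + 6c + d = 938
  512a + 64b + 8c + d = 2194
  729a + 81b + 9c + d = 3107
Solving the system yields a = 4, b = 3, c = -6, d = 2.
So g(n) = 4n^3 + 3n^2 - 6n + 2.
Then g(4) = 282.

282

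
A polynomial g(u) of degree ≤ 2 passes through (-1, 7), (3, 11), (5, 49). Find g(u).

Using the Lagrange interpolation formula with nodes -1, 3, 5:
  L_0(u) = (u - 3)(u - 5) / 24
  L_1(u) = (u + 1)(u - 5) / -8
  L_2(u) = (u + 1)(u - 3) / 12
Then g(u) = 7·L_0(u) + 11·L_1(u) + 49·L_2(u).
Expanding and collecting terms gives g(u) = 3u^2 - 5u - 1.
Check: g(3) = 11. ✓

g(u) = 3u^2 - 5u - 1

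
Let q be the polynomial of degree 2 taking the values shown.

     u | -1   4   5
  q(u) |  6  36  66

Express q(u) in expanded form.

q(u) = 4u^2 - 6u - 4

Using the Lagrange interpolation formula with nodes -1, 4, 5:
  L_0(u) = (u - 4)(u - 5) / 30
  L_1(u) = (u + 1)(u - 5) / -5
  L_2(u) = (u + 1)(u - 4) / 6
Then q(u) = 6·L_0(u) + 36·L_1(u) + 66·L_2(u).
Expanding and collecting terms gives q(u) = 4u^2 - 6u - 4.
Check: q(4) = 36. ✓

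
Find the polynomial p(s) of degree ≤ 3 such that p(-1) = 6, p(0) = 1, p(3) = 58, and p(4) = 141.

p(s) = 2s^3 + 2s^2 - 5s + 1

Write p(s) = as^3 + bs^2 + cs + d. Substituting each data point gives a linear system:
  -a + b - c + d = 6
  d = 1
  27a + 9b + 3c + d = 58
  64a + 16b + 4c + d = 141
Solving the system yields a = 2, b = 2, c = -5, d = 1.
So p(s) = 2s^3 + 2s^2 - 5s + 1.
Check: p(-1) = 6. ✓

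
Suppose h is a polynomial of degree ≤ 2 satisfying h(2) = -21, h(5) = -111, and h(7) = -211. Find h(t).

Write h(t) = at^2 + bt + c. Substituting each data point gives a linear system:
  4a + 2b + c = -21
  25a + 5b + c = -111
  49a + 7b + c = -211
Solving the system yields a = -4, b = -2, c = -1.
So h(t) = -4t² - 2t - 1.
Check: h(2) = -21. ✓

h(t) = -4t^2 - 2t - 1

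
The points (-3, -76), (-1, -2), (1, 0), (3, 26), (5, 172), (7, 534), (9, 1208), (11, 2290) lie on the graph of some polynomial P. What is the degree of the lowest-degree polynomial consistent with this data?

3

Forward differences of the values at t = -3, -1, 1, 3, 5, 7, 9, 11:
  P  : -76  -2  0  26  172  534  1208  2290
  Δ  : 74  2  26  146  362  674  1082
  Δ^2: -72  24  120  216  312  408
  Δ^3: 96  96  96  96  96
  Δ^4: 0  0  0  0
  Δ^5: 0  0  0
  Δ^6: 0  0
  Δ^7: 0
The third differences are constant (96) and nonzero, while all higher differences vanish, so the minimal degree is 3.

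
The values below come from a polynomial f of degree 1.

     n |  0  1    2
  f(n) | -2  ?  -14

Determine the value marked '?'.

-8

On equispaced nodes a degree-1 polynomial has vanishing second forward difference, so
  f(0) - 2·f(1) + f(2) = 0.
Substituting the known values and solving for f(1):
  -2·f(1) = 16
  f(1) = -8.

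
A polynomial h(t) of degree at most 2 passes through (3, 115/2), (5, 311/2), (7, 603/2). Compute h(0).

Write h(t) = at^2 + bt + c. Substituting each data point gives a linear system:
  9a + 3b + c = 115/2
  25a + 5b + c = 311/2
  49a + 7b + c = 603/2
Solving the system yields a = 6, b = 1, c = 1/2.
So h(t) = 6t^2 + t + 1/2.
Then h(0) = 1/2.

1/2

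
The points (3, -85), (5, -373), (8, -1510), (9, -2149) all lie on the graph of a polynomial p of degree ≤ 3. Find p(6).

-640

Using the Lagrange interpolation formula with nodes 3, 5, 8, 9:
  L_0(u) = (u - 5)(u - 8)(u - 9) / -60
  L_1(u) = (u - 3)(u - 8)(u - 9) / 24
  L_2(u) = (u - 3)(u - 5)(u - 9) / -15
  L_3(u) = (u - 3)(u - 5)(u - 8) / 24
Then p(u) = -85·L_0(u) - 373·L_1(u) - 1510·L_2(u) - 2149·L_3(u).
Expanding and collecting terms gives p(u) = -3u^3 + u^2 - 5u + 2.
Evaluating at u = 6: p(6) = -640.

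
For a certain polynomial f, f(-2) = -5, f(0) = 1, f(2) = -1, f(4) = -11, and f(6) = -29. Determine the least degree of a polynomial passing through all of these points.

Forward differences of the values at x = -2, 0, 2, 4, 6:
  f  : -5  1  -1  -11  -29
  Δ  : 6  -2  -10  -18
  Δ^2: -8  -8  -8
  Δ^3: 0  0
  Δ^4: 0
The second differences are constant (-8) and nonzero, while all higher differences vanish, so the minimal degree is 2.

2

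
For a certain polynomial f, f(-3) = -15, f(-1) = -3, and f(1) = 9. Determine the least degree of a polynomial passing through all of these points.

Forward differences of the values at s = -3, -1, 1:
  f  : -15  -3  9
  Δ  : 12  12
  Δ^2: 0
The first differences are constant (12) and nonzero, while all higher differences vanish, so the minimal degree is 1.

1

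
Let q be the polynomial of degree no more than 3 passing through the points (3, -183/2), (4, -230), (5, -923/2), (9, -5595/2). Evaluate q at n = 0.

Using the Lagrange interpolation formula with nodes 3, 4, 5, 9:
  L_0(n) = (n - 4)(n - 5)(n - 9) / -12
  L_1(n) = (n - 3)(n - 5)(n - 9) / 5
  L_2(n) = (n - 3)(n - 4)(n - 9) / -8
  L_3(n) = (n - 3)(n - 4)(n - 5) / 120
Then q(n) = -183/2·L_0(n) - 230·L_1(n) - 923/2·L_2(n) - 5595/2·L_3(n).
Expanding and collecting terms gives q(n) = -4n^3 + (3/2)n^2 - n + 6.
Evaluating at n = 0: q(0) = 6.

6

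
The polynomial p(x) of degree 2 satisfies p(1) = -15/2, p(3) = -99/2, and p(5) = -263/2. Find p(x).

Write p(x) = ax^2 + bx + c. Substituting each data point gives a linear system:
  a + b + c = -15/2
  9a + 3b + c = -99/2
  25a + 5b + c = -263/2
Solving the system yields a = -5, b = -1, c = -3/2.
So p(x) = -5x^2 - x - 3/2.
Check: p(5) = -263/2. ✓

p(x) = -5x^2 - x - 3/2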